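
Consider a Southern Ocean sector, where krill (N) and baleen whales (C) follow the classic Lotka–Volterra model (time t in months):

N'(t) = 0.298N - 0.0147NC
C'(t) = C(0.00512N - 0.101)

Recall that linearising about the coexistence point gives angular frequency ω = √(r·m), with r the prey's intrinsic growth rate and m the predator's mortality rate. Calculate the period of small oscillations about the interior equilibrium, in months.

T ≈ 36.2 months

Here r = 0.298 and m = 0.101, so r·m = 0.0301.
ω = √0.0301 = 0.173 per month, hence T = 2π/ω ≈ 36.2 months.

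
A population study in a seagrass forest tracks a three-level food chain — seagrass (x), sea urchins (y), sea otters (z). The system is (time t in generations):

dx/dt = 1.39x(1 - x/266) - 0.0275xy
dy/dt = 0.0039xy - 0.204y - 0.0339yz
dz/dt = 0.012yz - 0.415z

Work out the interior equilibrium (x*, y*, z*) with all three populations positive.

x* ≈ 84, y* ≈ 34.6, z* ≈ 3.65

From dz/dt = 0: 0.012y* = 0.415, so y* = 34.6.
From dx/dt = 0: 1.39(1 - x*/266) = 0.0275·34.6, giving x* = 266·(1 - 0.684) = 84.
From dy/dt = 0: 0.0039·84 - 0.204 = 0.0339z*, so z* = 0.124/0.0339 = 3.65.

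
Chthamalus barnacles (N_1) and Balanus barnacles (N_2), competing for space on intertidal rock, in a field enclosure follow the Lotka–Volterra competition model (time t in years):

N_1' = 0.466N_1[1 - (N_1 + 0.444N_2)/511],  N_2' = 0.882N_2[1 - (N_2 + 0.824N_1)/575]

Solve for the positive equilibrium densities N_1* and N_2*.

N_1* ≈ 403, N_2* ≈ 243

Setting both brackets to zero gives the nullclines N_1 + 0.444N_2 = 511 and 0.824N_1 + N_2 = 575.
Substituting N_2 = 575 - 0.824N_1 into the first: N_1(1 - 0.444·0.824) = 511 - 0.444·575.
So N_1* = 256/0.634 = 403, and then N_2* = 575 - 0.824·403 = 243.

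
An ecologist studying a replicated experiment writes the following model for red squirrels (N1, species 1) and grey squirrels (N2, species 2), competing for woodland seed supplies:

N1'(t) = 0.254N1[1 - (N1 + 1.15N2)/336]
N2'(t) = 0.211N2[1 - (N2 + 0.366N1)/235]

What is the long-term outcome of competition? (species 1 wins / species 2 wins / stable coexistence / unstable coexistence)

Compare the nullcline intercepts: K1/α12 = 336/1.15 = 292 > K2 = 235; K2/α21 = 235/0.366 = 642 > K1 = 336.
Since both inequalities hold, each species can invade when rare, so the interior equilibrium is stable.

stable coexistence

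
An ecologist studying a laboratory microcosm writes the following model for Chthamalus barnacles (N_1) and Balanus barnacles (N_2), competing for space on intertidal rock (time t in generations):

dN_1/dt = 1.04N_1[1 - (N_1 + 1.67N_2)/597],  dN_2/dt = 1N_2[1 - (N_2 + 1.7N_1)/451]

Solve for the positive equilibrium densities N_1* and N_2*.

N_1* ≈ 84.9, N_2* ≈ 307

Setting both brackets to zero gives the nullclines N_1 + 1.67N_2 = 597 and 1.7N_1 + N_2 = 451.
Substituting N_2 = 451 - 1.7N_1 into the first: N_1(1 - 1.67·1.7) = 597 - 1.67·451.
So N_1* = -156/-1.84 = 84.9, and then N_2* = 451 - 1.7·84.9 = 307.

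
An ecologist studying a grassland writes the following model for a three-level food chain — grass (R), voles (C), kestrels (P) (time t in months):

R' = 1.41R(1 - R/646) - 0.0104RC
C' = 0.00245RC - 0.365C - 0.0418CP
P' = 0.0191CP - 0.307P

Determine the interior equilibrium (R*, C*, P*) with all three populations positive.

From dP/dt = 0: 0.0191C* = 0.307, so C* = 16.1.
From dR/dt = 0: 1.41(1 - R*/646) = 0.0104·16.1, giving R* = 646·(1 - 0.119) = 569.
From dC/dt = 0: 0.00245·569 - 0.365 = 0.0418P*, so P* = 1.03/0.0418 = 24.6.

R* ≈ 569, C* ≈ 16.1, P* ≈ 24.6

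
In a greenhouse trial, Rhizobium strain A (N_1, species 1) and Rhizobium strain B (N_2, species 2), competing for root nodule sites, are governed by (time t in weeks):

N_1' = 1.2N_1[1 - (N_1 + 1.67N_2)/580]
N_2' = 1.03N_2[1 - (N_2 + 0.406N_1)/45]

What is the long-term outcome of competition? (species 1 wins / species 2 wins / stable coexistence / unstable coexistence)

Compare the nullcline intercepts: K1/α12 = 580/1.67 = 347 > K2 = 45; K2/α21 = 45/0.406 = 111 < K1 = 580.
Since the inequalities point opposite ways, species 1 can invade but species 2 cannot.

species 1 excludes species 2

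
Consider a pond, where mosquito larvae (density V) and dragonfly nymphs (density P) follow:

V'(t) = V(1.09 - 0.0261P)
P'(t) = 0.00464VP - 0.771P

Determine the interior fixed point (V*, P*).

V* ≈ 166, P* ≈ 41.8

Set dP/dt = 0 with P > 0: 0.00464V - 0.771 = 0, so V* = 0.771/0.00464 = 166.
Set dV/dt = 0 with V > 0: 1.09 - 0.0261P = 0, so P* = 1.09/0.0261 = 41.8.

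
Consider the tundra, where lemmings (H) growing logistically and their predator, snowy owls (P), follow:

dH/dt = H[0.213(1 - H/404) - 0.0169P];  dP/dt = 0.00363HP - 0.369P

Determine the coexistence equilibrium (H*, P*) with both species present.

H* ≈ 102, P* ≈ 9.43

From dP/dt = 0 with P > 0: 0.00363H* = 0.369, so H* = 102.
Substitute into dH/dt = 0: 0.213(1 - 102/404) = 0.0169P*.
The bracket is 0.748, giving P* = 0.159/0.0169 = 9.43.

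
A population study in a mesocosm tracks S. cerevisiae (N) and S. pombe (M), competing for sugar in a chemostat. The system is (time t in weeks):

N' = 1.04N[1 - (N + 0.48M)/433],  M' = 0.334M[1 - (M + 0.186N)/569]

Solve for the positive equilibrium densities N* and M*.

Setting both brackets to zero gives the nullclines N + 0.48M = 433 and 0.186N + M = 569.
Substituting M = 569 - 0.186N into the first: N(1 - 0.48·0.186) = 433 - 0.48·569.
So N* = 160/0.911 = 176, and then M* = 569 - 0.186·176 = 536.

N* ≈ 176, M* ≈ 536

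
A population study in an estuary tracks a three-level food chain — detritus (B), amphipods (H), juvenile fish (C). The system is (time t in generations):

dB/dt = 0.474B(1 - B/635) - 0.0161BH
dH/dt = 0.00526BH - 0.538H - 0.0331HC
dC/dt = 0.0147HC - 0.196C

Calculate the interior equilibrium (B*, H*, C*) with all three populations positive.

B* ≈ 347, H* ≈ 13.3, C* ≈ 39

From dC/dt = 0: 0.0147H* = 0.196, so H* = 13.3.
From dB/dt = 0: 0.474(1 - B*/635) = 0.0161·13.3, giving B* = 635·(1 - 0.453) = 347.
From dH/dt = 0: 0.00526·347 - 0.538 = 0.0331C*, so C* = 1.29/0.0331 = 39.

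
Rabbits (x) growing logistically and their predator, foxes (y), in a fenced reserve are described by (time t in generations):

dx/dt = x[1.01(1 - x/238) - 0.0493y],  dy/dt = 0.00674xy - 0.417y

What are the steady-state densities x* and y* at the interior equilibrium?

From dy/dt = 0 with y > 0: 0.00674x* = 0.417, so x* = 61.9.
Substitute into dx/dt = 0: 1.01(1 - 61.9/238) = 0.0493y*.
The bracket is 0.74, giving y* = 0.747/0.0493 = 15.2.

x* ≈ 61.9, y* ≈ 15.2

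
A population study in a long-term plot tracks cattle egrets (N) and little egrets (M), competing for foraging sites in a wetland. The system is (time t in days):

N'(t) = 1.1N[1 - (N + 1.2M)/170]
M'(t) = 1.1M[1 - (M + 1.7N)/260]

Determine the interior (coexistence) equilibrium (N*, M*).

Setting both brackets to zero gives the nullclines N + 1.2M = 170 and 1.7N + M = 260.
Substituting M = 260 - 1.7N into the first: N(1 - 1.2·1.7) = 170 - 1.2·260.
So N* = -142/-1.04 = 137, and then M* = 260 - 1.7·137 = 27.9.

N* ≈ 137, M* ≈ 27.9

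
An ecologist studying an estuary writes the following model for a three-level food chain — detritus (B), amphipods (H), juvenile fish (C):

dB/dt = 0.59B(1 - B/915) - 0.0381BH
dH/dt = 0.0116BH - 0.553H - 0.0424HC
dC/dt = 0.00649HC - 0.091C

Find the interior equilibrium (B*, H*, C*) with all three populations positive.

From dC/dt = 0: 0.00649H* = 0.091, so H* = 14.
From dB/dt = 0: 0.59(1 - B*/915) = 0.0381·14, giving B* = 915·(1 - 0.905) = 86.5.
From dH/dt = 0: 0.0116·86.5 - 0.553 = 0.0424C*, so C* = 0.45/0.0424 = 10.6.

B* ≈ 86.5, H* ≈ 14, C* ≈ 10.6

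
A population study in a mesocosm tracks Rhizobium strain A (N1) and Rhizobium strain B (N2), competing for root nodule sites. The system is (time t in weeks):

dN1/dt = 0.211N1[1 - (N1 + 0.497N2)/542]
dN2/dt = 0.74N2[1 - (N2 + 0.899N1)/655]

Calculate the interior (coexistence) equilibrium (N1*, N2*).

Setting both brackets to zero gives the nullclines N1 + 0.497N2 = 542 and 0.899N1 + N2 = 655.
Substituting N2 = 655 - 0.899N1 into the first: N1(1 - 0.497·0.899) = 542 - 0.497·655.
So N1* = 216/0.553 = 391, and then N2* = 655 - 0.899·391 = 303.

N1* ≈ 391, N2* ≈ 303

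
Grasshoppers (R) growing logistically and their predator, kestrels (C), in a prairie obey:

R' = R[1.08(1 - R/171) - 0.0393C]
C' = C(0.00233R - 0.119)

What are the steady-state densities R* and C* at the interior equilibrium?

From dC/dt = 0 with C > 0: 0.00233R* = 0.119, so R* = 51.1.
Substitute into dR/dt = 0: 1.08(1 - 51.1/171) = 0.0393C*.
The bracket is 0.701, giving C* = 0.757/0.0393 = 19.3.

R* ≈ 51.1, C* ≈ 19.3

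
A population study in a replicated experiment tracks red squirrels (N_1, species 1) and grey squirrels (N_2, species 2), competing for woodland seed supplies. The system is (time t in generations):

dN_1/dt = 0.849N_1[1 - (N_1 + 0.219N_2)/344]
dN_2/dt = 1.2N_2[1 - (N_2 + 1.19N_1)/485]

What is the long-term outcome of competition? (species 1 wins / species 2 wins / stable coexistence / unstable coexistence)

Compare the nullcline intercepts: K1/α12 = 344/0.219 = 1570 > K2 = 485; K2/α21 = 485/1.19 = 408 > K1 = 344.
Since both inequalities hold, each species can invade when rare, so the interior equilibrium is stable.

stable coexistence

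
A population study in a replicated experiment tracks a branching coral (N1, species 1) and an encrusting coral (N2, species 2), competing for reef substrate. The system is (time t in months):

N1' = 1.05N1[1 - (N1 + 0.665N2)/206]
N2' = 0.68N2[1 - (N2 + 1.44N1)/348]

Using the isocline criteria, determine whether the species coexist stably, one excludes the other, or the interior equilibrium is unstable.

Compare the nullcline intercepts: K1/α12 = 206/0.665 = 310 < K2 = 348; K2/α21 = 348/1.44 = 242 > K1 = 206.
Since the inequalities point opposite ways, species 2 can invade but species 1 cannot.

species 2 excludes species 1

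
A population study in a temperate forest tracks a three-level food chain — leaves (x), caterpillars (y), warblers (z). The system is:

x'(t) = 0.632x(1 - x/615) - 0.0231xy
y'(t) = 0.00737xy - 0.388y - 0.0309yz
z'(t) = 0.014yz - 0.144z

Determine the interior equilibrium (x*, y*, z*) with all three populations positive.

From dz/dt = 0: 0.014y* = 0.144, so y* = 10.3.
From dx/dt = 0: 0.632(1 - x*/615) = 0.0231·10.3, giving x* = 615·(1 - 0.376) = 384.
From dy/dt = 0: 0.00737·384 - 0.388 = 0.0309z*, so z* = 2.44/0.0309 = 79.

x* ≈ 384, y* ≈ 10.3, z* ≈ 79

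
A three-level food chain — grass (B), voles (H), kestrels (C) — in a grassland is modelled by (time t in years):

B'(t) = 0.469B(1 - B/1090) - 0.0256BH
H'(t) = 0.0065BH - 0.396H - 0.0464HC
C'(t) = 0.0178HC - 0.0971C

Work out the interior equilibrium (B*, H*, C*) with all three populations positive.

From dC/dt = 0: 0.0178H* = 0.0971, so H* = 5.46.
From dB/dt = 0: 0.469(1 - B*/1090) = 0.0256·5.46, giving B* = 1090·(1 - 0.298) = 765.
From dH/dt = 0: 0.0065·765 - 0.396 = 0.0464C*, so C* = 4.58/0.0464 = 98.7.

B* ≈ 765, H* ≈ 5.46, C* ≈ 98.7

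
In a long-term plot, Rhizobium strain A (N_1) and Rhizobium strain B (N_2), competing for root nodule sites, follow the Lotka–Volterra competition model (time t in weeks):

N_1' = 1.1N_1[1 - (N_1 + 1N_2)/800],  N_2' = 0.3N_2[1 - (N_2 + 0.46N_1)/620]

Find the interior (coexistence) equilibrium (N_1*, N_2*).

N_1* ≈ 333, N_2* ≈ 467

Setting both brackets to zero gives the nullclines N_1 + 1N_2 = 800 and 0.46N_1 + N_2 = 620.
Substituting N_2 = 620 - 0.46N_1 into the first: N_1(1 - 1·0.46) = 800 - 1·620.
So N_1* = 180/0.54 = 333, and then N_2* = 620 - 0.46·333 = 467.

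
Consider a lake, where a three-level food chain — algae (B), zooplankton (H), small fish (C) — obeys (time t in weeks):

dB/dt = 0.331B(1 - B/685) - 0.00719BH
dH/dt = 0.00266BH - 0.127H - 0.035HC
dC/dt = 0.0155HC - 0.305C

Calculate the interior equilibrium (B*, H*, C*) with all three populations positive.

From dC/dt = 0: 0.0155H* = 0.305, so H* = 19.7.
From dB/dt = 0: 0.331(1 - B*/685) = 0.00719·19.7, giving B* = 685·(1 - 0.427) = 392.
From dH/dt = 0: 0.00266·392 - 0.127 = 0.035C*, so C* = 0.916/0.035 = 26.2.

B* ≈ 392, H* ≈ 19.7, C* ≈ 26.2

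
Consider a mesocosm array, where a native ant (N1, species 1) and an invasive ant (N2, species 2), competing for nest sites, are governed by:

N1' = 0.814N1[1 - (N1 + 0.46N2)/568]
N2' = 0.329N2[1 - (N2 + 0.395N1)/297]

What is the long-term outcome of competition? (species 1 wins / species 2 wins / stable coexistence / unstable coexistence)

stable coexistence

Compare the nullcline intercepts: K1/α12 = 568/0.46 = 1230 > K2 = 297; K2/α21 = 297/0.395 = 752 > K1 = 568.
Since both inequalities hold, each species can invade when rare, so the interior equilibrium is stable.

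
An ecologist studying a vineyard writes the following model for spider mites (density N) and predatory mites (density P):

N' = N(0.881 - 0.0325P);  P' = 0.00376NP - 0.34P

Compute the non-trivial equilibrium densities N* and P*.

N* ≈ 90.4, P* ≈ 27.1

Set dP/dt = 0 with P > 0: 0.00376N - 0.34 = 0, so N* = 0.34/0.00376 = 90.4.
Set dN/dt = 0 with N > 0: 0.881 - 0.0325P = 0, so P* = 0.881/0.0325 = 27.1.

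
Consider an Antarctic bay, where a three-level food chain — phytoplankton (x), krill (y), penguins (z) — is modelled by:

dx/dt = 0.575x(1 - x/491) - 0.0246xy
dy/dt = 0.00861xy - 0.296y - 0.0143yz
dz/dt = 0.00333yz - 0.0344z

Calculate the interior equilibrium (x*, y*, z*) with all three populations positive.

From dz/dt = 0: 0.00333y* = 0.0344, so y* = 10.3.
From dx/dt = 0: 0.575(1 - x*/491) = 0.0246·10.3, giving x* = 491·(1 - 0.442) = 274.
From dy/dt = 0: 0.00861·274 - 0.296 = 0.0143z*, so z* = 2.06/0.0143 = 144.

x* ≈ 274, y* ≈ 10.3, z* ≈ 144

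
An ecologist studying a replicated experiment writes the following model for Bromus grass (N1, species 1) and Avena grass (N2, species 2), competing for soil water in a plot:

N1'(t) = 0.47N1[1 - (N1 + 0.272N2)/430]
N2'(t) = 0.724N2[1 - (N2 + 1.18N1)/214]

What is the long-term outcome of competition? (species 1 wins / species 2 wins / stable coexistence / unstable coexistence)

Compare the nullcline intercepts: K1/α12 = 430/0.272 = 1580 > K2 = 214; K2/α21 = 214/1.18 = 181 < K1 = 430.
Since the inequalities point opposite ways, species 1 can invade but species 2 cannot.

species 1 excludes species 2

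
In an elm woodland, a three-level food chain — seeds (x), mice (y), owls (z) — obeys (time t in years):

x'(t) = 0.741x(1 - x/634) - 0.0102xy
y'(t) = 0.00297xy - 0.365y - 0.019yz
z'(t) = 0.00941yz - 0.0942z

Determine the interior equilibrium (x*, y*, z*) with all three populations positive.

From dz/dt = 0: 0.00941y* = 0.0942, so y* = 10.
From dx/dt = 0: 0.741(1 - x*/634) = 0.0102·10, giving x* = 634·(1 - 0.138) = 547.
From dy/dt = 0: 0.00297·547 - 0.365 = 0.019z*, so z* = 1.26/0.019 = 66.2.

x* ≈ 547, y* ≈ 10, z* ≈ 66.2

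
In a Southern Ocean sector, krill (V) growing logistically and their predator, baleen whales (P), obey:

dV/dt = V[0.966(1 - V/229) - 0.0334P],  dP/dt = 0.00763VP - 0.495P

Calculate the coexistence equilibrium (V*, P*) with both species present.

V* ≈ 64.9, P* ≈ 20.7

From dP/dt = 0 with P > 0: 0.00763V* = 0.495, so V* = 64.9.
Substitute into dV/dt = 0: 0.966(1 - 64.9/229) = 0.0334P*.
The bracket is 0.717, giving P* = 0.692/0.0334 = 20.7.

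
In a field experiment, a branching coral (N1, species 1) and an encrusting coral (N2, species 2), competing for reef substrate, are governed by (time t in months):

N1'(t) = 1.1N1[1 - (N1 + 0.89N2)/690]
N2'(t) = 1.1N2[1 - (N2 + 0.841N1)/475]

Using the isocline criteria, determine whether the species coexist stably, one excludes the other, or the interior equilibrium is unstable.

species 1 excludes species 2

Compare the nullcline intercepts: K1/α12 = 690/0.89 = 775 > K2 = 475; K2/α21 = 475/0.841 = 565 < K1 = 690.
Since the inequalities point opposite ways, species 1 can invade but species 2 cannot.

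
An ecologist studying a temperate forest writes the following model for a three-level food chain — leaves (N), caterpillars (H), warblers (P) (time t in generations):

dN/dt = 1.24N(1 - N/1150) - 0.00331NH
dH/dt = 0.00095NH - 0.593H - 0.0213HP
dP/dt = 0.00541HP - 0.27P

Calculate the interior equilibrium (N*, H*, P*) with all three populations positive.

N* ≈ 997, H* ≈ 49.9, P* ≈ 16.6

From dP/dt = 0: 0.00541H* = 0.27, so H* = 49.9.
From dN/dt = 0: 1.24(1 - N*/1150) = 0.00331·49.9, giving N* = 1150·(1 - 0.133) = 997.
From dH/dt = 0: 0.00095·997 - 0.593 = 0.0213P*, so P* = 0.354/0.0213 = 16.6.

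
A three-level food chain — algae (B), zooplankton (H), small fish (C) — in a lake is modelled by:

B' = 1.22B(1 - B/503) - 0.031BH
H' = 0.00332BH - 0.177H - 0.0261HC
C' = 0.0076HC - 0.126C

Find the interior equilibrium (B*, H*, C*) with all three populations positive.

From dC/dt = 0: 0.0076H* = 0.126, so H* = 16.6.
From dB/dt = 0: 1.22(1 - B*/503) = 0.031·16.6, giving B* = 503·(1 - 0.421) = 291.
From dH/dt = 0: 0.00332·291 - 0.177 = 0.0261C*, so C* = 0.789/0.0261 = 30.2.

B* ≈ 291, H* ≈ 16.6, C* ≈ 30.2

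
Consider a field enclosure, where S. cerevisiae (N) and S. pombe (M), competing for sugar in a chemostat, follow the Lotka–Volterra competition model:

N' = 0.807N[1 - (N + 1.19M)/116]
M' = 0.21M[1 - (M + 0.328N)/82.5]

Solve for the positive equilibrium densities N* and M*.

N* ≈ 29.2, M* ≈ 72.9

Setting both brackets to zero gives the nullclines N + 1.19M = 116 and 0.328N + M = 82.5.
Substituting M = 82.5 - 0.328N into the first: N(1 - 1.19·0.328) = 116 - 1.19·82.5.
So N* = 17.8/0.61 = 29.2, and then M* = 82.5 - 0.328·29.2 = 72.9.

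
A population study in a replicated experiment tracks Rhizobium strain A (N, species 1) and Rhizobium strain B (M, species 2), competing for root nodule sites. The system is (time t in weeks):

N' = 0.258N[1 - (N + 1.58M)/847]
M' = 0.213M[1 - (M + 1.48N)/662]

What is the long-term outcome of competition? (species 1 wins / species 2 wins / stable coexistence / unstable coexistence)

Compare the nullcline intercepts: K1/α12 = 847/1.58 = 536 < K2 = 662; K2/α21 = 662/1.48 = 447 < K1 = 847.
Since both are reversed, neither can invade when rare; the interior point is a saddle.

unstable coexistence (outcome depends on initial conditions)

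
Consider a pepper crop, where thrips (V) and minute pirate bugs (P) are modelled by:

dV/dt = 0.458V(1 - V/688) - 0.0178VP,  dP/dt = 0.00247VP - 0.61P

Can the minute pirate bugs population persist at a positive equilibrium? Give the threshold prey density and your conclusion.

The predator equation gives dP/dt > 0 only when V > 0.61/0.00247 = 247.
Without the predator, V → K = 688. Since 688 > 247, the predator can invade and persist.

Threshold V = 247; K > 247, so yes, the predator persists.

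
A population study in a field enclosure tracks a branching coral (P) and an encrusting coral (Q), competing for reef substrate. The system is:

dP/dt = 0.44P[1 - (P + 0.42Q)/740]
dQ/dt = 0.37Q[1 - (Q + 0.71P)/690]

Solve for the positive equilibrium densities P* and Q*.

P* ≈ 641, Q* ≈ 235

Setting both brackets to zero gives the nullclines P + 0.42Q = 740 and 0.71P + Q = 690.
Substituting Q = 690 - 0.71P into the first: P(1 - 0.42·0.71) = 740 - 0.42·690.
So P* = 450/0.702 = 641, and then Q* = 690 - 0.71·641 = 235.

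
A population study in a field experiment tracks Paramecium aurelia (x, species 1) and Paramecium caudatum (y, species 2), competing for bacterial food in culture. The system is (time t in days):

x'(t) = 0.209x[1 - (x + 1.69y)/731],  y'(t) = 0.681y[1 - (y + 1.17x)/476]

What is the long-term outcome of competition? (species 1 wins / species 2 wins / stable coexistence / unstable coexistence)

unstable coexistence (outcome depends on initial conditions)

Compare the nullcline intercepts: K1/α12 = 731/1.69 = 433 < K2 = 476; K2/α21 = 476/1.17 = 407 < K1 = 731.
Since both are reversed, neither can invade when rare; the interior point is a saddle.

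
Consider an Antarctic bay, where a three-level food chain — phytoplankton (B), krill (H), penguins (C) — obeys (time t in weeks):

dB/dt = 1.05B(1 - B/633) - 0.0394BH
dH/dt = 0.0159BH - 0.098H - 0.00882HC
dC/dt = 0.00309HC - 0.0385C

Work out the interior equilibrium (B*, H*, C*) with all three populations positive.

From dC/dt = 0: 0.00309H* = 0.0385, so H* = 12.5.
From dB/dt = 0: 1.05(1 - B*/633) = 0.0394·12.5, giving B* = 633·(1 - 0.468) = 337.
From dH/dt = 0: 0.0159·337 - 0.098 = 0.00882C*, so C* = 5.26/0.00882 = 597.

B* ≈ 337, H* ≈ 12.5, C* ≈ 597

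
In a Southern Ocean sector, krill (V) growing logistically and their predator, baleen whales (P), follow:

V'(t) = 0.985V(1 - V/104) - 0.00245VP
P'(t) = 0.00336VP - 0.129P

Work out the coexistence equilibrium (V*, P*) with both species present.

V* ≈ 38.4, P* ≈ 254

From dP/dt = 0 with P > 0: 0.00336V* = 0.129, so V* = 38.4.
Substitute into dV/dt = 0: 0.985(1 - 38.4/104) = 0.00245P*.
The bracket is 0.631, giving P* = 0.621/0.00245 = 254.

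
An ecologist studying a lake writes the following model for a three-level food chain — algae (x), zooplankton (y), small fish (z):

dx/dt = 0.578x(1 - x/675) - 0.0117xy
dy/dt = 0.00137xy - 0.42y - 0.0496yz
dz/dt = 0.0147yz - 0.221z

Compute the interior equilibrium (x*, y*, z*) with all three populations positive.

From dz/dt = 0: 0.0147y* = 0.221, so y* = 15.
From dx/dt = 0: 0.578(1 - x*/675) = 0.0117·15, giving x* = 675·(1 - 0.304) = 470.
From dy/dt = 0: 0.00137·470 - 0.42 = 0.0496z*, so z* = 0.223/0.0496 = 4.5.

x* ≈ 470, y* ≈ 15, z* ≈ 4.5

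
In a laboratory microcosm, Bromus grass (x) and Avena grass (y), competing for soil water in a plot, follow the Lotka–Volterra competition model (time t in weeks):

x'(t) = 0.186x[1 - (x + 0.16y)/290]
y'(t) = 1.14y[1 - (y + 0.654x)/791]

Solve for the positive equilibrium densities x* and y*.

x* ≈ 183, y* ≈ 672

Setting both brackets to zero gives the nullclines x + 0.16y = 290 and 0.654x + y = 791.
Substituting y = 791 - 0.654x into the first: x(1 - 0.16·0.654) = 290 - 0.16·791.
So x* = 163/0.895 = 183, and then y* = 791 - 0.654·183 = 672.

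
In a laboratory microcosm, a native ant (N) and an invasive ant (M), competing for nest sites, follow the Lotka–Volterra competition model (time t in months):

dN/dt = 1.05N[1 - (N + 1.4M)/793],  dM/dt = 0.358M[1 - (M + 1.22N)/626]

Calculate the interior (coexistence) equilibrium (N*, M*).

N* ≈ 118, M* ≈ 482

Setting both brackets to zero gives the nullclines N + 1.4M = 793 and 1.22N + M = 626.
Substituting M = 626 - 1.22N into the first: N(1 - 1.4·1.22) = 793 - 1.4·626.
So N* = -83.4/-0.708 = 118, and then M* = 626 - 1.22·118 = 482.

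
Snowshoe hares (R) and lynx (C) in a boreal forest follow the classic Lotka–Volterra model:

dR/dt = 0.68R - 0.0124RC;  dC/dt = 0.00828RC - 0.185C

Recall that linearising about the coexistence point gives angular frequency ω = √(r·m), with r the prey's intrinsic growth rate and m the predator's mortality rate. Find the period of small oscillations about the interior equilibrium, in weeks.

T ≈ 17.7 weeks

Here r = 0.68 and m = 0.185, so r·m = 0.126.
ω = √0.126 = 0.355 per week, hence T = 2π/ω ≈ 17.7 weeks.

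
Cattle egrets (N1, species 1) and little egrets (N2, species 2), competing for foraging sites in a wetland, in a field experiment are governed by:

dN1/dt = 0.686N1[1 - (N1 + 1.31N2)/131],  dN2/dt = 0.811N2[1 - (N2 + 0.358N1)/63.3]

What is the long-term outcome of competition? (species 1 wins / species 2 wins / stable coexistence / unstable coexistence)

stable coexistence

Compare the nullcline intercepts: K1/α12 = 131/1.31 = 100 > K2 = 63.3; K2/α21 = 63.3/0.358 = 177 > K1 = 131.
Since both inequalities hold, each species can invade when rare, so the interior equilibrium is stable.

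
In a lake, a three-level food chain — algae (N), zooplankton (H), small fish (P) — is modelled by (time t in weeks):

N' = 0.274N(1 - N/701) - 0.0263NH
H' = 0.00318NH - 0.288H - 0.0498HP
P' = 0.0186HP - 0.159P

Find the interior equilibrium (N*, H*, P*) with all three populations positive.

N* ≈ 126, H* ≈ 8.55, P* ≈ 2.25

From dP/dt = 0: 0.0186H* = 0.159, so H* = 8.55.
From dN/dt = 0: 0.274(1 - N*/701) = 0.0263·8.55, giving N* = 701·(1 - 0.821) = 126.
From dH/dt = 0: 0.00318·126 - 0.288 = 0.0498P*, so P* = 0.112/0.0498 = 2.25.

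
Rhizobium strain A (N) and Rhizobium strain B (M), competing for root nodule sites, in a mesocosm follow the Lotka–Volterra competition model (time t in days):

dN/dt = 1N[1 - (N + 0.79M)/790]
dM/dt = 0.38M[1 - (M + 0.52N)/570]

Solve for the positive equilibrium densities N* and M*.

N* ≈ 577, M* ≈ 270

Setting both brackets to zero gives the nullclines N + 0.79M = 790 and 0.52N + M = 570.
Substituting M = 570 - 0.52N into the first: N(1 - 0.79·0.52) = 790 - 0.79·570.
So N* = 340/0.589 = 577, and then M* = 570 - 0.52·577 = 270.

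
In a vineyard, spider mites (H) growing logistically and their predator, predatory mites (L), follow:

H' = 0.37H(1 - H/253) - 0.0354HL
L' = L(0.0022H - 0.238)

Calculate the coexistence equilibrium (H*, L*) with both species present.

From dL/dt = 0 with L > 0: 0.0022H* = 0.238, so H* = 108.
Substitute into dH/dt = 0: 0.37(1 - 108/253) = 0.0354L*.
The bracket is 0.572, giving L* = 0.212/0.0354 = 5.98.

H* ≈ 108, L* ≈ 5.98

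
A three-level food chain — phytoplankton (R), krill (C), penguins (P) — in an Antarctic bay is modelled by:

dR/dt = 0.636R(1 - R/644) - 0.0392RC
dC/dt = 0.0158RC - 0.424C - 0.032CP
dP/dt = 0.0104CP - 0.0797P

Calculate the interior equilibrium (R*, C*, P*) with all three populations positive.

R* ≈ 340, C* ≈ 7.66, P* ≈ 155

From dP/dt = 0: 0.0104C* = 0.0797, so C* = 7.66.
From dR/dt = 0: 0.636(1 - R*/644) = 0.0392·7.66, giving R* = 644·(1 - 0.472) = 340.
From dC/dt = 0: 0.0158·340 - 0.424 = 0.032P*, so P* = 4.95/0.032 = 155.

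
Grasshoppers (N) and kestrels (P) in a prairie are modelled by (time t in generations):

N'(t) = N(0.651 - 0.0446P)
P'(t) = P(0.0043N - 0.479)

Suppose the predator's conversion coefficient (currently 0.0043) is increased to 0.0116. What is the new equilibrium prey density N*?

N* ≈ 41.3

At the interior fixed point, setting dP/dt = 0 with P > 0 fixes N* = (predator death rate)/(NP coefficient) — independent of the other coefficients.
With the change, N* = 0.479/0.0116 = 41.3; it falls from 111.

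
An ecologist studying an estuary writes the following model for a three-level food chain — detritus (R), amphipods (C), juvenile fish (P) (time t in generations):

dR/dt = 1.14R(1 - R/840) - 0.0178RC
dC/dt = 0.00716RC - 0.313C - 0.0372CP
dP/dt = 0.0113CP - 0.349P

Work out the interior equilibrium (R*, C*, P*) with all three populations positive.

R* ≈ 435, C* ≈ 30.9, P* ≈ 75.3

From dP/dt = 0: 0.0113C* = 0.349, so C* = 30.9.
From dR/dt = 0: 1.14(1 - R*/840) = 0.0178·30.9, giving R* = 840·(1 - 0.482) = 435.
From dC/dt = 0: 0.00716·435 - 0.313 = 0.0372P*, so P* = 2.8/0.0372 = 75.3.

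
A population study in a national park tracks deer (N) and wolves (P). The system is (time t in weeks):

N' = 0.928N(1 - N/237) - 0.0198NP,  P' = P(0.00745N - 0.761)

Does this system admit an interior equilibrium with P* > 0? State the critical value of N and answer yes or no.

The predator equation gives dP/dt > 0 only when N > 0.761/0.00745 = 102.
Without the predator, N → K = 237. Since 237 > 102, the predator can invade and persist.

Threshold N = 102; K > 102, so yes, the predator persists.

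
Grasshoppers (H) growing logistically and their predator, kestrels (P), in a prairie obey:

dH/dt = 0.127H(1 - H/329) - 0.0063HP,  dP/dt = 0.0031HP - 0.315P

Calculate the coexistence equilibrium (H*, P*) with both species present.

From dP/dt = 0 with P > 0: 0.0031H* = 0.315, so H* = 102.
Substitute into dH/dt = 0: 0.127(1 - 102/329) = 0.0063P*.
The bracket is 0.691, giving P* = 0.0878/0.0063 = 13.9.

H* ≈ 102, P* ≈ 13.9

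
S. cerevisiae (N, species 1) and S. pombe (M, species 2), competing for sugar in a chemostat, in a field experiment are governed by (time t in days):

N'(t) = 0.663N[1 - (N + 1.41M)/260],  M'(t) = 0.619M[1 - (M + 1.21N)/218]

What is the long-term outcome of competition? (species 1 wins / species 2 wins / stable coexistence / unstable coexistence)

unstable coexistence (outcome depends on initial conditions)

Compare the nullcline intercepts: K1/α12 = 260/1.41 = 184 < K2 = 218; K2/α21 = 218/1.21 = 180 < K1 = 260.
Since both are reversed, neither can invade when rare; the interior point is a saddle.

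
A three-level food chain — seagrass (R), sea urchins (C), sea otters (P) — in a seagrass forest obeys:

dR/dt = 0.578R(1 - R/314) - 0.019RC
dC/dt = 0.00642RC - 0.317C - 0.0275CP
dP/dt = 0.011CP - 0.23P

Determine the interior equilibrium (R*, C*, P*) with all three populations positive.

R* ≈ 98.2, C* ≈ 20.9, P* ≈ 11.4

From dP/dt = 0: 0.011C* = 0.23, so C* = 20.9.
From dR/dt = 0: 0.578(1 - R*/314) = 0.019·20.9, giving R* = 314·(1 - 0.687) = 98.2.
From dC/dt = 0: 0.00642·98.2 - 0.317 = 0.0275P*, so P* = 0.313/0.0275 = 11.4.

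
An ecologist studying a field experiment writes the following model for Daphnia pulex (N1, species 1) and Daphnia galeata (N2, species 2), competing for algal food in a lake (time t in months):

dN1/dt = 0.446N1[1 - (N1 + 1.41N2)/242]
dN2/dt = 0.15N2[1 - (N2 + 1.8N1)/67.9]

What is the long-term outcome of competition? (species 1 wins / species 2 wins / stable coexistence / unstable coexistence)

Compare the nullcline intercepts: K1/α12 = 242/1.41 = 172 > K2 = 67.9; K2/α21 = 67.9/1.8 = 37.7 < K1 = 242.
Since the inequalities point opposite ways, species 1 can invade but species 2 cannot.

species 1 excludes species 2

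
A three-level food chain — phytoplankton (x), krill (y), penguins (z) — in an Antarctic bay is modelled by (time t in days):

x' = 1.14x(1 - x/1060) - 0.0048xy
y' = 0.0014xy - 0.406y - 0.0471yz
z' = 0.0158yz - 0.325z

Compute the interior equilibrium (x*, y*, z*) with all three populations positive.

x* ≈ 968, y* ≈ 20.6, z* ≈ 20.2

From dz/dt = 0: 0.0158y* = 0.325, so y* = 20.6.
From dx/dt = 0: 1.14(1 - x*/1060) = 0.0048·20.6, giving x* = 1060·(1 - 0.0866) = 968.
From dy/dt = 0: 0.0014·968 - 0.406 = 0.0471z*, so z* = 0.949/0.0471 = 20.2.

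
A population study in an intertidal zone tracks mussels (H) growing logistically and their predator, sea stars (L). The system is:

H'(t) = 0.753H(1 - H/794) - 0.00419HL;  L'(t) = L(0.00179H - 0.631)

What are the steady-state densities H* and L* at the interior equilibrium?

H* ≈ 353, L* ≈ 99.9

From dL/dt = 0 with L > 0: 0.00179H* = 0.631, so H* = 353.
Substitute into dH/dt = 0: 0.753(1 - 353/794) = 0.00419L*.
The bracket is 0.556, giving L* = 0.419/0.00419 = 99.9.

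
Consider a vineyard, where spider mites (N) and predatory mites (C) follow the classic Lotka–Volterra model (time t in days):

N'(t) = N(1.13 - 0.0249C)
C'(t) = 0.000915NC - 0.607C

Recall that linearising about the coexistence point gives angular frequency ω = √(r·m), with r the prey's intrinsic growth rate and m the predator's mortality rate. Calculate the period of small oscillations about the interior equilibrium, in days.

T ≈ 7.59 days

Here r = 1.13 and m = 0.607, so r·m = 0.686.
ω = √0.686 = 0.828 per day, hence T = 2π/ω ≈ 7.59 days.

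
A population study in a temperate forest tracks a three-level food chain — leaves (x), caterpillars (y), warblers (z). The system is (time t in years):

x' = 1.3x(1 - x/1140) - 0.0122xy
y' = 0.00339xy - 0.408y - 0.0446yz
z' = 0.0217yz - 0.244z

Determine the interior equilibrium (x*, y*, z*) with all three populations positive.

From dz/dt = 0: 0.0217y* = 0.244, so y* = 11.2.
From dx/dt = 0: 1.3(1 - x*/1140) = 0.0122·11.2, giving x* = 1140·(1 - 0.106) = 1020.
From dy/dt = 0: 0.00339·1020 - 0.408 = 0.0446z*, so z* = 3.05/0.0446 = 68.4.

x* ≈ 1020, y* ≈ 11.2, z* ≈ 68.4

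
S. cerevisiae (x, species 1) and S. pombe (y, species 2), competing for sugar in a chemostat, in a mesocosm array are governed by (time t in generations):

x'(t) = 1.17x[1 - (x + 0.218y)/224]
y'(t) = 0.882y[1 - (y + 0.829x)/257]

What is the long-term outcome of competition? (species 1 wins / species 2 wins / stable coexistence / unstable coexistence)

stable coexistence

Compare the nullcline intercepts: K1/α12 = 224/0.218 = 1030 > K2 = 257; K2/α21 = 257/0.829 = 310 > K1 = 224.
Since both inequalities hold, each species can invade when rare, so the interior equilibrium is stable.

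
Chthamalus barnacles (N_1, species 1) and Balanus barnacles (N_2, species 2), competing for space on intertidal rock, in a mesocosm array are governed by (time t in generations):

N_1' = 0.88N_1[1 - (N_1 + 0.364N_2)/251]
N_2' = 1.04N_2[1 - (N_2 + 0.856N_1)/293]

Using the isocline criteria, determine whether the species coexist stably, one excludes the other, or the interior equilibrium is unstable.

stable coexistence

Compare the nullcline intercepts: K1/α12 = 251/0.364 = 690 > K2 = 293; K2/α21 = 293/0.856 = 342 > K1 = 251.
Since both inequalities hold, each species can invade when rare, so the interior equilibrium is stable.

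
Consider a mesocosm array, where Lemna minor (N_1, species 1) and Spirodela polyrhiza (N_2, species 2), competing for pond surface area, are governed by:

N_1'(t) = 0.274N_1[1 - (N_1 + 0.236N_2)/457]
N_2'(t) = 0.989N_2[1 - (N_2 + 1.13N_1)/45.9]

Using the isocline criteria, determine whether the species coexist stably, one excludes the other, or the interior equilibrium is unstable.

Compare the nullcline intercepts: K1/α12 = 457/0.236 = 1940 > K2 = 45.9; K2/α21 = 45.9/1.13 = 40.6 < K1 = 457.
Since the inequalities point opposite ways, species 1 can invade but species 2 cannot.

species 1 excludes species 2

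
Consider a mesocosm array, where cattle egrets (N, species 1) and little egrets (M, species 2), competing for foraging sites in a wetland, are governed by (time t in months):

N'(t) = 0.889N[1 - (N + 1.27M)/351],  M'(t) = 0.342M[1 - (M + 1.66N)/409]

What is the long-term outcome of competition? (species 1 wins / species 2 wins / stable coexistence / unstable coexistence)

Compare the nullcline intercepts: K1/α12 = 351/1.27 = 276 < K2 = 409; K2/α21 = 409/1.66 = 246 < K1 = 351.
Since both are reversed, neither can invade when rare; the interior point is a saddle.

unstable coexistence (outcome depends on initial conditions)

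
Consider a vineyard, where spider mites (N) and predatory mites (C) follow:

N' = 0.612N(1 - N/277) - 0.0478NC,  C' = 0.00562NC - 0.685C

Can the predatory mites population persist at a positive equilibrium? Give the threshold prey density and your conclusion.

Threshold N = 122; K > 122, so yes, the predator persists.

The predator equation gives dC/dt > 0 only when N > 0.685/0.00562 = 122.
Without the predator, N → K = 277. Since 277 > 122, the predator can invade and persist.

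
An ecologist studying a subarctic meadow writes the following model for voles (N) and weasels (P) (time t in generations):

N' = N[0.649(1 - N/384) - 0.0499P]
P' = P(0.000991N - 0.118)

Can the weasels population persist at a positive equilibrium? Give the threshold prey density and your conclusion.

The predator equation gives dP/dt > 0 only when N > 0.118/0.000991 = 119.
Without the predator, N → K = 384. Since 384 > 119, the predator can invade and persist.

Threshold N = 119; K > 119, so yes, the predator persists.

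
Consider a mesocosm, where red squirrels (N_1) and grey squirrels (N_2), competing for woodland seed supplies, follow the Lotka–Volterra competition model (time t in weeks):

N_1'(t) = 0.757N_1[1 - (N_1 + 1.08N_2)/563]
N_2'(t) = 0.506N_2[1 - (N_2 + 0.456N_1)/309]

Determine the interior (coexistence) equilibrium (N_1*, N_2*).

N_1* ≈ 452, N_2* ≈ 103

Setting both brackets to zero gives the nullclines N_1 + 1.08N_2 = 563 and 0.456N_1 + N_2 = 309.
Substituting N_2 = 309 - 0.456N_1 into the first: N_1(1 - 1.08·0.456) = 563 - 1.08·309.
So N_1* = 229/0.508 = 452, and then N_2* = 309 - 0.456·452 = 103.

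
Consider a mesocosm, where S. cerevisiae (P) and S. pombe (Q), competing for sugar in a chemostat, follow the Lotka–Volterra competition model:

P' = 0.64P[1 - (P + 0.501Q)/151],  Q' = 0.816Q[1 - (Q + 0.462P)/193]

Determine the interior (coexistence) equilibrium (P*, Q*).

Setting both brackets to zero gives the nullclines P + 0.501Q = 151 and 0.462P + Q = 193.
Substituting Q = 193 - 0.462P into the first: P(1 - 0.501·0.462) = 151 - 0.501·193.
So P* = 54.3/0.769 = 70.7, and then Q* = 193 - 0.462·70.7 = 160.

P* ≈ 70.7, Q* ≈ 160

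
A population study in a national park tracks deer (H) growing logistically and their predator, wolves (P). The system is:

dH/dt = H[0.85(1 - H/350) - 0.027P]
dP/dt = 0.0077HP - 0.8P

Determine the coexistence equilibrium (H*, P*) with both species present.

From dP/dt = 0 with P > 0: 0.0077H* = 0.8, so H* = 104.
Substitute into dH/dt = 0: 0.85(1 - 104/350) = 0.027P*.
The bracket is 0.703, giving P* = 0.598/0.027 = 22.1.

H* ≈ 104, P* ≈ 22.1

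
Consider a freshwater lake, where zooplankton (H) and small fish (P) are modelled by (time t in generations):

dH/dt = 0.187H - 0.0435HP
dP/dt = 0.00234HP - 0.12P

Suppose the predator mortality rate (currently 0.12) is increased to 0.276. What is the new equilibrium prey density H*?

H* ≈ 118

At the interior fixed point, setting dP/dt = 0 with P > 0 fixes H* = (predator death rate)/(HP coefficient) — independent of the other coefficients.
With the change, H* = 0.276/0.00234 = 118; it rises from 51.3.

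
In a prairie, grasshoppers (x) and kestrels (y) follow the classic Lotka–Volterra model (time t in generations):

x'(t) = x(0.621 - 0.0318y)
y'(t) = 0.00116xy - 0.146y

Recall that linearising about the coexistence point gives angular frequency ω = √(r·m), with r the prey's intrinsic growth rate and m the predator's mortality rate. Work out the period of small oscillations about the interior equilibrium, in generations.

T ≈ 20.9 generations

Here r = 0.621 and m = 0.146, so r·m = 0.0907.
ω = √0.0907 = 0.301 per generation, hence T = 2π/ω ≈ 20.9 generations.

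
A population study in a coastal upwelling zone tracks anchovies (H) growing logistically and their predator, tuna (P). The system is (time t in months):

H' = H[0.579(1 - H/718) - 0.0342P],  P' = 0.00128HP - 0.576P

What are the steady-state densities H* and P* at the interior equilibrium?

H* ≈ 450, P* ≈ 6.32

From dP/dt = 0 with P > 0: 0.00128H* = 0.576, so H* = 450.
Substitute into dH/dt = 0: 0.579(1 - 450/718) = 0.0342P*.
The bracket is 0.373, giving P* = 0.216/0.0342 = 6.32.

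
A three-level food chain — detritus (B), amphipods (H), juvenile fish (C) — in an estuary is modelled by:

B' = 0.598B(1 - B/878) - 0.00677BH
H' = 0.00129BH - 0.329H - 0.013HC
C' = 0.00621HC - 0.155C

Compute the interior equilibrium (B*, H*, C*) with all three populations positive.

B* ≈ 630, H* ≈ 25, C* ≈ 37.2

From dC/dt = 0: 0.00621H* = 0.155, so H* = 25.
From dB/dt = 0: 0.598(1 - B*/878) = 0.00677·25, giving B* = 878·(1 - 0.283) = 630.
From dH/dt = 0: 0.00129·630 - 0.329 = 0.013C*, so C* = 0.484/0.013 = 37.2.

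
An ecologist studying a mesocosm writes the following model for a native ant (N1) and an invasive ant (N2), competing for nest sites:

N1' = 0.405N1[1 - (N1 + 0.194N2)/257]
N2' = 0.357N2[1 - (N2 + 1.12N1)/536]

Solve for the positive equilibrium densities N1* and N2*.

Setting both brackets to zero gives the nullclines N1 + 0.194N2 = 257 and 1.12N1 + N2 = 536.
Substituting N2 = 536 - 1.12N1 into the first: N1(1 - 0.194·1.12) = 257 - 0.194·536.
So N1* = 153/0.783 = 195, and then N2* = 536 - 1.12·195 = 317.

N1* ≈ 195, N2* ≈ 317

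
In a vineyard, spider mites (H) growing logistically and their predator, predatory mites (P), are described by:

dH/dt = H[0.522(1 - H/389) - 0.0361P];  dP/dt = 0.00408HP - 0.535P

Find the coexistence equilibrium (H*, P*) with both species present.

H* ≈ 131, P* ≈ 9.59

From dP/dt = 0 with P > 0: 0.00408H* = 0.535, so H* = 131.
Substitute into dH/dt = 0: 0.522(1 - 131/389) = 0.0361P*.
The bracket is 0.663, giving P* = 0.346/0.0361 = 9.59.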